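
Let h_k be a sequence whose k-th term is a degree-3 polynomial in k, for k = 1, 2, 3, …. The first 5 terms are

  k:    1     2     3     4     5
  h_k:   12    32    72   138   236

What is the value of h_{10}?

1416

1st diffs: 20, 40, 66, 98.
2nd diffs: 20, 26, 32.
3rd diffs: 6, 6 (constant).
Newton forward-difference form: h_k = 12 + 20·C(k-1,1) + 20·C(k-1,2) + 6·C(k-1,3).
At k = 10: k-1 = 9, so h_{10} = 12 + 180 + 720 + 504 = 1416.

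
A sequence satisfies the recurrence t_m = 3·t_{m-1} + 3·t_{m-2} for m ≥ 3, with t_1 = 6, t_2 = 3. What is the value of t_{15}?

214328187

Compute successive terms:
t_3 = 27  t_4 = 90  t_5 = 351  …  t_{12} = 3932955  t_{13} = 14910966  t_{14} = 56531763  t_{15} = 214328187.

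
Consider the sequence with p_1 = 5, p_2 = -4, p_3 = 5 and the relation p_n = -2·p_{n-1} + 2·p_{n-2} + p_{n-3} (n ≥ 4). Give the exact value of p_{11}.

10400

Applying the relation repeatedly:
p_4 = -13; p_5 = 32; p_6 = -85; p_7 = 221; p_8 = -580; p_9 = 1517; p_{10} = -3973; p_{11} = 10400.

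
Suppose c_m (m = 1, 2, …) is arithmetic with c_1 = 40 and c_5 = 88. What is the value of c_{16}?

220

Common difference d = (88 - 40) / (5 - 1) = 12.
c_m = 40 + (m - 1)·12.
c_{16} = 40 + 15·12 = 220.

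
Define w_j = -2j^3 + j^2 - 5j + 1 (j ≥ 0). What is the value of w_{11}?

w_{11} = -2·11^3 + 1·11^2 - 5·11 + 1 = -2595.

-2595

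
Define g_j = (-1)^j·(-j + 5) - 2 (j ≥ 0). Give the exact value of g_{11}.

(-1)^11 = -1; -j + 5 at j=11 is -6; so g_{11} = 4.

4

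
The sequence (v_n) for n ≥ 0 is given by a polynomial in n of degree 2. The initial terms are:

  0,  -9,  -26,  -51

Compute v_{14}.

-854

1st diffs: -9, -17, -25.
2nd diffs: -8, -8 (constant).
Newton forward-difference form: v_n = (-9)·C(n,1) + (-8)·C(n,2).
At n = 14: n = 14, so v_{14} = -126 - 728 = -854.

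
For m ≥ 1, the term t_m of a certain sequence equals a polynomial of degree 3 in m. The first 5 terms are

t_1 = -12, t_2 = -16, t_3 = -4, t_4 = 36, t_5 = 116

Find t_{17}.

8564

1st diffs: -4, 12, 40, 80.
2nd diffs: 16, 28, 40.
3rd diffs: 12, 12 (constant).
So t_m = 2m^3 - 4m^2 - 6m - 4.
Evaluating at m = 17 gives t_{17} = 8564.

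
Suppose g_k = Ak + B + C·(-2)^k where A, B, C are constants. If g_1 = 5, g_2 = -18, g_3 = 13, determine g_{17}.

Plug in k = 1, 2, 3: A + B - 2C = 5; 2A + B + 4C = -18; 3A + B - 8C = 13.
Subtracting the first from the second: A + 6C = -23.
Subtracting the second from the third: A - 12C = 31.
Solving: C = -3, A = -5, then B = 4.
Hence g_{17} = -5·17 + 4 + (-3)·(-131072) = 393135.

393135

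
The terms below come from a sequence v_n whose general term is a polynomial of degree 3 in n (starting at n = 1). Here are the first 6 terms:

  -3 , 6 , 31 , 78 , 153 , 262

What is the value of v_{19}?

1st diffs: 9, 25, 47, 75, 109.
2nd diffs: 16, 22, 28, 34.
3rd diffs: 6, 6, 6 (constant).
Newton forward-difference form: v_n = -3 + 9·C(n-1,1) + 16·C(n-1,2) + 6·C(n-1,3).
At n = 19: n-1 = 18, so v_{19} = -3 + 162 + 2448 + 4896 = 7503.

7503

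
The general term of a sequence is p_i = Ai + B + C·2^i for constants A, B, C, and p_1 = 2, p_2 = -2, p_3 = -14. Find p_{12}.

-16330

The three given values yield: A + B + 2C = 2; 2A + B + 4C = -2; 3A + B + 8C = -14.
Subtracting the first from the second: A + 2C = -4.
Subtracting the second from the third: A + 4C = -12.
Solving: C = -4, A = 4, then B = 6.
Therefore p_{12} = 48 + 6 + (-4)·4096 = -16330.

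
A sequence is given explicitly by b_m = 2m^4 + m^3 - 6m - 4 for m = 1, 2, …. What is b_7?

b_7 = 2·7^4 + 1·7^3 - 6·7 - 4 = 5099.

5099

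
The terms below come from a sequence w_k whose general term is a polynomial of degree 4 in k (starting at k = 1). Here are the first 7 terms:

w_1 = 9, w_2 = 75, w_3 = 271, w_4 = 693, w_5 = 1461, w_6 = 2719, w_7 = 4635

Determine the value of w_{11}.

1st diffs: 66, 196, 422, 768, 1258, 1916.
2nd diffs: 130, 226, 346, 490, 658.
3rd diffs: 96, 120, 144, 168.
4th diffs: 24, 24, 24 (constant).
Newton forward-difference form: w_k = 9 + 66·C(k-1,1) + 130·C(k-1,2) + 96·C(k-1,3) + 24·C(k-1,4).
At k = 11: k-1 = 10, so w_{11} = 9 + 660 + 5850 + 11520 + 5040 = 23079.

23079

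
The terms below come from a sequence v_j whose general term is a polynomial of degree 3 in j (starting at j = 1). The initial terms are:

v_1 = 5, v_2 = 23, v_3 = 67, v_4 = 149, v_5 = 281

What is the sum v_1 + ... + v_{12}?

1st diffs: 18, 44, 82, 132.
2nd diffs: 26, 38, 50.
3rd diffs: 12, 12 (constant).
Newton forward-difference form: v_j = 5 + 18·C(j-1,1) + 26·C(j-1,2) + 12·C(j-1,3).
Continuing: …, 475, 743, 1097, 1549, …, v_{12} = 3613.
Summing j = 1..12 (12 terms) gives 12908.

12908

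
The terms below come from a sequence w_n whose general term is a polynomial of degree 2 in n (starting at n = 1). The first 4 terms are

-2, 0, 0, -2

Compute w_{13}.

-110

1st diffs: 2, 0, -2.
2nd diffs: -2, -2 (constant).
Newton forward-difference form: w_n = -2 + 2·C(n-1,1) + (-2)·C(n-1,2).
At n = 13: n-1 = 12, so w_{13} = -2 + 24 - 132 = -110.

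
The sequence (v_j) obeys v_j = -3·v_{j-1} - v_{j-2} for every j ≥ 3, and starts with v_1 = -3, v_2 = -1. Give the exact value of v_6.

-118

Compute successive terms:
v_3 = 6;  v_4 = -17;  v_5 = 45;  v_6 = -118.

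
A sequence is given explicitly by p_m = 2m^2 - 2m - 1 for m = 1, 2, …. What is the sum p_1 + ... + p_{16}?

Over m = 1..16: Σm = 136, Σm² = 1496.
Total = (2)·1496 + (-2)·136 + (-1)·16 = 2704.

2704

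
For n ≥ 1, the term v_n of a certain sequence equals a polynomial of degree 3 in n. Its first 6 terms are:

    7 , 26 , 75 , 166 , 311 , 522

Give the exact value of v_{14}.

1st diffs: 19, 49, 91, 145, 211.
2nd diffs: 30, 42, 54, 66.
3rd diffs: 12, 12, 12 (constant).
Newton forward-difference form: v_n = 7 + 19·C(n-1,1) + 30·C(n-1,2) + 12·C(n-1,3).
At n = 14: n-1 = 13, so v_{14} = 7 + 247 + 2340 + 3432 = 6026.

6026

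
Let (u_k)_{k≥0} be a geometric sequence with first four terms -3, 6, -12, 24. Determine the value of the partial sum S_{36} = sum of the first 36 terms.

Common ratio r = -2.
u_k = (-3)·(-2)^(k-0).
S = (-3)·((-2)^36 - 1)/(-2 - 1) = (-3)·(68719476736 - 1)/(-3) = 68719476735.

68719476735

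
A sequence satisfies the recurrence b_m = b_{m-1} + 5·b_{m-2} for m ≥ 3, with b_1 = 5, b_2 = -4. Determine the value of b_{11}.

32386

Iterate the recurrence:
b_3 = 21, b_4 = 1, b_5 = 106, b_6 = 111, b_7 = 641, b_8 = 1196, b_9 = 4401, b_{10} = 10381, b_{11} = 32386.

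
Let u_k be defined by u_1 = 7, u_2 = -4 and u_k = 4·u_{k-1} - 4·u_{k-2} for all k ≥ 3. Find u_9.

-16640

Applying the relation repeatedly:
u_3 = -44; u_4 = -160; u_5 = -464; u_6 = -1216; u_7 = -3008; u_8 = -7168; u_9 = -16640.
(Characteristic roots are 2 and 2.)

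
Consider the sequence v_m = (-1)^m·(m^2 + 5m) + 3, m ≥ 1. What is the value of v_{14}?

(-1)^14 = 1; m^2 + 5m at m=14 is 266; so v_{14} = 269.

269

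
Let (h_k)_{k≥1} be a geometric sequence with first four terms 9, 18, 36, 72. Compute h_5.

144

Common ratio r = 2.
h_k = 9·2^(k-1).
h_5 = 9·2^4 = 144.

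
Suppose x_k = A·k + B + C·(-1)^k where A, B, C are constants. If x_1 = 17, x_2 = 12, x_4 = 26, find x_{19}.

At k = 1, 2, 4: A + B - C = 17; 2A + B + C = 12; 4A + B + C = 26.
Subtracting the first from the second: A + 2C = -5.
Subtracting the second from the third: 2A = 14.
Solving: C = -6, A = 7, then B = 4.
So x_k = 7·k + 4 + (-6)·(-1)^k; at k=19 this is 143.

143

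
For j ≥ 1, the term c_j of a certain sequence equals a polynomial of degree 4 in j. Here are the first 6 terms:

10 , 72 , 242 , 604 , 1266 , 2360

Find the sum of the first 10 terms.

1st diffs: 62, 170, 362, 662, 1094.
2nd diffs: 108, 192, 300, 432.
3rd diffs: 84, 108, 132.
4th diffs: 24, 24 (constant).
Newton forward-difference form: c_j = 10 + 62·C(j-1,1) + 108·C(j-1,2) + 84·C(j-1,3) + 24·C(j-1,4).
Continuing: 4042, 6492, 9914, 14536.
Summing j = 1..10 (10 terms) gives 39538.

39538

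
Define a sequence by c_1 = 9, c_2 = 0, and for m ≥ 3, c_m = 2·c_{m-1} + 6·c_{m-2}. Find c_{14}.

56263680

Applying the relation repeatedly:
c_3 = 54;  c_4 = 108;  c_5 = 540;  …;  c_{11} = 1162080;  c_{12} = 4231872;  c_{13} = 15436224;  c_{14} = 56263680.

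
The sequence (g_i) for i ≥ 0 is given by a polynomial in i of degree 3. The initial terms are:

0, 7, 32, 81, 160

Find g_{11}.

1st diffs: 7, 25, 49, 79.
2nd diffs: 18, 24, 30.
3rd diffs: 6, 6 (constant).
Newton forward-difference form: g_i = 7·C(i,1) + 18·C(i,2) + 6·C(i,3).
At i = 11: i = 11, so g_{11} = 77 + 990 + 990 = 2057.

2057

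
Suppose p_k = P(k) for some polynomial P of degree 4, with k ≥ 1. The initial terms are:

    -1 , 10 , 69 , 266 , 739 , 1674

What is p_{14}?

1st diffs: 11, 59, 197, 473, 935.
2nd diffs: 48, 138, 276, 462.
3rd diffs: 90, 138, 186.
4th diffs: 48, 48 (constant).
Newton forward-difference form: p_k = -1 + 11·C(k-1,1) + 48·C(k-1,2) + 90·C(k-1,3) + 48·C(k-1,4).
At k = 14: k-1 = 13, so p_{14} = -1 + 143 + 3744 + 25740 + 34320 = 63946.

63946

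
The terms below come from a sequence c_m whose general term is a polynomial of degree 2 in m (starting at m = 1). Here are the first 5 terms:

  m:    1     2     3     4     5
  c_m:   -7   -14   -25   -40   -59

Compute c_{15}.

-469

1st diffs: -7, -11, -15, -19.
2nd diffs: -4, -4, -4 (constant).
Newton forward-difference form: c_m = -7 + (-7)·C(m-1,1) + (-4)·C(m-1,2).
At m = 15: m-1 = 14, so c_{15} = -7 - 98 - 364 = -469.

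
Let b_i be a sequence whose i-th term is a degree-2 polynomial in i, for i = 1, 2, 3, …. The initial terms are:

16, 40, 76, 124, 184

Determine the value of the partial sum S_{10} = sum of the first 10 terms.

1st diffs: 24, 36, 48, 60.
2nd diffs: 12, 12, 12 (constant).
So b_i = 6i^2 + 6i + 4.
Continuing: …, 256, 340, 436, 544, …, b_{10} = 664.
Summing i = 1..10 (10 terms) gives 2680.

2680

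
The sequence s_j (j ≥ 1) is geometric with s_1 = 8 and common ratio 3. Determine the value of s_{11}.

472392

s_j = 8·3^(j-1).
s_{11} = 8·3^10 = 472392.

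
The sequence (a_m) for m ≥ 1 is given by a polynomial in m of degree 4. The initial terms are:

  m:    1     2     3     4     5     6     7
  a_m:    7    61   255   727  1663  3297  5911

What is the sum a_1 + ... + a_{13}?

204789

1st diffs: 54, 194, 472, 936, 1634, 2614.
2nd diffs: 140, 278, 464, 698, 980.
3rd diffs: 138, 186, 234, 282.
4th diffs: 48, 48, 48 (constant).
So a_m = 2m^4 + 3m^3 + 2m^2 - 3m + 3.
Continuing: …, 9835, 15447, 23173, 33487, …, a_{13} = 64015.
Summing m = 1..13 (13 terms) gives 204789.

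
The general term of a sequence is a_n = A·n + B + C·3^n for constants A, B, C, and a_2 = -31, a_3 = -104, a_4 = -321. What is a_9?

-78734

The three given values yield: 2A + B + 9C = -31; 3A + B + 27C = -104; 4A + B + 81C = -321.
Subtracting the first from the second: A + 18C = -73.
Subtracting the second from the third: A + 54C = -217.
Solving: C = -4, A = -1, then B = 7.
Therefore a_9 = -9 + 7 + (-4)·19683 = -78734.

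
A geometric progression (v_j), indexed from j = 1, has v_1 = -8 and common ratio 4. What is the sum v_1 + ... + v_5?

v_j = (-8)·4^(j-1).
S = (-8)·(4^5 - 1)/(4 - 1) = (-8)·(1024 - 1)/(3) = -2728.

-2728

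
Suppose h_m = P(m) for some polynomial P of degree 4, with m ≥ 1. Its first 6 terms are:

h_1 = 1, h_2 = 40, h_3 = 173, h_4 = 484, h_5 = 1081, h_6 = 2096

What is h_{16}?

81436

1st diffs: 39, 133, 311, 597, 1015.
2nd diffs: 94, 178, 286, 418.
3rd diffs: 84, 108, 132.
4th diffs: 24, 24 (constant).
Newton forward-difference form: h_m = 1 + 39·C(m-1,1) + 94·C(m-1,2) + 84·C(m-1,3) + 24·C(m-1,4).
At m = 16: m-1 = 15, so h_{16} = 1 + 585 + 9870 + 38220 + 32760 = 81436.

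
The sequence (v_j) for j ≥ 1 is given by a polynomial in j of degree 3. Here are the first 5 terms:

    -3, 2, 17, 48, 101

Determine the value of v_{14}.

2558

1st diffs: 5, 15, 31, 53.
2nd diffs: 10, 16, 22.
3rd diffs: 6, 6 (constant).
So v_j = j^3 - j^2 + j - 4.
Evaluating at j = 14 gives v_{14} = 2558.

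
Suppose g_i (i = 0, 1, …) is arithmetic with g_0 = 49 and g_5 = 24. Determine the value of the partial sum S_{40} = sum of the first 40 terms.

Common difference d = (24 - 49) / (5 - 0) = -5.
g_i = 49 + (i - 0)·(-5).
g_{39} = -146; S = 40·(49 + (-146))/2 = -1940.

-1940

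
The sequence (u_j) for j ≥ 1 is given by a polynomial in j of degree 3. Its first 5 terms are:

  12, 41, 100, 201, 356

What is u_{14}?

6161

1st diffs: 29, 59, 101, 155.
2nd diffs: 30, 42, 54.
3rd diffs: 12, 12 (constant).
So u_j = 2j^3 + 3j^2 + 6j + 1.
Evaluating at j = 14 gives u_{14} = 6161.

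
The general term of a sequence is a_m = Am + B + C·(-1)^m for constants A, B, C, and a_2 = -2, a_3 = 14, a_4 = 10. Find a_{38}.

214

The three given values yield: 2A + B + C = -2; 3A + B - C = 14; 4A + B + C = 10.
Subtracting the first from the second: A - 2C = 16.
Subtracting the second from the third: A + 2C = -4.
Solving: C = -5, A = 6, then B = -9.
Therefore a_{38} = 228 + (-9) + (-5)·1 = 214.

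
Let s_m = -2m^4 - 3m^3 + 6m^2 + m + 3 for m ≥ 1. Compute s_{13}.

-62683

s_{13} = -2·13^4 - 3·13^3 + 6·13^2 + 1·13 + 3 = -62683.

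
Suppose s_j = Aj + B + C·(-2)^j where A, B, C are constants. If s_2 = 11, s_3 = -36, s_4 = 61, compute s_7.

Write the equations: 2A + B + 4C = 11; 3A + B - 8C = -36; 4A + B + 16C = 61.
Subtracting the first from the second: A - 12C = -47.
Subtracting the second from the third: A + 24C = 97.
Solving: C = 4, A = 1, then B = -7.
So s_j = 1·j + (-7) + 4·(-2)^j; at j=7 this is -512.

-512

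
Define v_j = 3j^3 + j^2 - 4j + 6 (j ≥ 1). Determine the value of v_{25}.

47406

v_{25} = 3·25^3 + 1·25^2 - 4·25 + 6 = 47406.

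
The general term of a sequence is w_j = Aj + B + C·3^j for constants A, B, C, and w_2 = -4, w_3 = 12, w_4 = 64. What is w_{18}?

387420444

Plug in j = 2, 3, 4: 2A + B + 9C = -4; 3A + B + 27C = 12; 4A + B + 81C = 64.
Subtracting the first from the second: A + 18C = 16.
Subtracting the second from the third: A + 54C = 52.
Solving: C = 1, A = -2, then B = -9.
Hence w_{18} = -2·18 + (-9) + 1·387420489 = 387420444.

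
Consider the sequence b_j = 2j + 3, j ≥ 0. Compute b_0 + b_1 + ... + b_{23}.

Over j = 0..23: Σj = 276.
Total = (2)·276 + (3)·24 = 624.

624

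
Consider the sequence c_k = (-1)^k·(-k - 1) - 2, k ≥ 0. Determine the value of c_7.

(-1)^7 = -1; -k - 1 at k=7 is -8; so c_7 = 6.

6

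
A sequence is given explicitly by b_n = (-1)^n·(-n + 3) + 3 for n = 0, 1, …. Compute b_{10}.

(-1)^10 = 1; -n + 3 at n=10 is -7; so b_{10} = -4.

-4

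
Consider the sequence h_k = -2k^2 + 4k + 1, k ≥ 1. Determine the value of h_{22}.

-879

h_{22} = -2·22^2 + 4·22 + 1 = -879.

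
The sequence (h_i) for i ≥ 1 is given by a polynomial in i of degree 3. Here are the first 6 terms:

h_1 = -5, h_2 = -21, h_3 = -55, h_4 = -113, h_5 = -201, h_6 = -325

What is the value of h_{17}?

1st diffs: -16, -34, -58, -88, -124.
2nd diffs: -18, -24, -30, -36.
3rd diffs: -6, -6, -6 (constant).
So h_i = -i^3 - 3i^2 - 1.
Evaluating at i = 17 gives h_{17} = -5781.

-5781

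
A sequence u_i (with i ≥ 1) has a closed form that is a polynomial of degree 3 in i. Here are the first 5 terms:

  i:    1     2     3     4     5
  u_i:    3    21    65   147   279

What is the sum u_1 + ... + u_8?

1st diffs: 18, 44, 82, 132.
2nd diffs: 26, 38, 50.
3rd diffs: 12, 12 (constant).
Newton forward-difference form: u_i = 3 + 18·C(i-1,1) + 26·C(i-1,2) + 12·C(i-1,3).
Continuing: 473, 741, 1095.
Summing i = 1..8 (8 terms) gives 2824.

2824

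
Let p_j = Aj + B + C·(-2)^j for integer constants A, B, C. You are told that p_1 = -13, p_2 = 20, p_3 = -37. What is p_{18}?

1310768

At j = 1, 2, 3: A + B - 2C = -13; 2A + B + 4C = 20; 3A + B - 8C = -37.
Subtracting the first from the second: A + 6C = 33.
Subtracting the second from the third: A - 12C = -57.
Solving: C = 5, A = 3, then B = -6.
Therefore p_{18} = 54 + (-6) + 5·262144 = 1310768.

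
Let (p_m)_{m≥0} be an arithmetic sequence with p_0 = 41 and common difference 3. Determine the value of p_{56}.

209

p_m = 41 + (m - 0)·3.
p_{56} = 41 + 56·3 = 209.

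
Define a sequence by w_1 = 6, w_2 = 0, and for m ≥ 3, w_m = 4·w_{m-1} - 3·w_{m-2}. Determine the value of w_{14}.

Applying the relation repeatedly:
w_3 = -18  w_4 = -72  w_5 = -234  …  w_{11} = -177138  w_{12} = -531432  w_{13} = -1594314  w_{14} = -4782960.
(Characteristic roots are 3 and 1.)

-4782960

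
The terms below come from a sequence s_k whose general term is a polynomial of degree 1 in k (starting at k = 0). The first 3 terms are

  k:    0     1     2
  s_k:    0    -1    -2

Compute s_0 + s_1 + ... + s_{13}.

1st diffs: -1, -1 (constant).
So s_k = -k.
Continuing: …, -3, -4, -5, -6, …, s_{13} = -13.
Summing k = 0..13 (14 terms) gives -91.

-91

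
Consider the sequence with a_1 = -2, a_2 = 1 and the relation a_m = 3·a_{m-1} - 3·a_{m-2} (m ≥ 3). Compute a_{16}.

Step forward from the initial values:
a_3 = 9  a_4 = 24  a_5 = 45  …  a_{13} = -1458  a_{14} = 729  a_{15} = 6561  a_{16} = 17496.

17496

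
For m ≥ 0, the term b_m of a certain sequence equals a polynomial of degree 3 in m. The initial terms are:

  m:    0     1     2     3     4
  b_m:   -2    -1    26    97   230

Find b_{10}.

3338

1st diffs: 1, 27, 71, 133.
2nd diffs: 26, 44, 62.
3rd diffs: 18, 18 (constant).
So b_m = 3m^3 + 4m^2 - 6m - 2.
Evaluating at m = 10 gives b_{10} = 3338.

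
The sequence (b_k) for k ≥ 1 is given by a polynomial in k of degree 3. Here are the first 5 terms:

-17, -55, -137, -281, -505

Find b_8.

-1837

1st diffs: -38, -82, -144, -224.
2nd diffs: -44, -62, -80.
3rd diffs: -18, -18 (constant).
Newton forward-difference form: b_k = -17 + (-38)·C(k-1,1) + (-44)·C(k-1,2) + (-18)·C(k-1,3).
At k = 8: k-1 = 7, so b_8 = -17 - 266 - 924 - 630 = -1837.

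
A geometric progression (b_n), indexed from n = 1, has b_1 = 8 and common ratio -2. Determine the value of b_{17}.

b_n = 8·(-2)^(n-1).
b_{17} = 8·(-2)^16 = 524288.

524288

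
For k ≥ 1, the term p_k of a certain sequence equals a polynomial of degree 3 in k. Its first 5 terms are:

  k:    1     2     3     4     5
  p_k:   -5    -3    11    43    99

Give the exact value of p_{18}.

1st diffs: 2, 14, 32, 56.
2nd diffs: 12, 18, 24.
3rd diffs: 6, 6 (constant).
Newton forward-difference form: p_k = -5 + 2·C(k-1,1) + 12·C(k-1,2) + 6·C(k-1,3).
At k = 18: k-1 = 17, so p_{18} = -5 + 34 + 1632 + 4080 = 5741.

5741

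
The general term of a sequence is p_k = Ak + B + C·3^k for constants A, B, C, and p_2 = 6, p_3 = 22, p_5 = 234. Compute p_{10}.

59030

Write the equations: 2A + B + 9C = 6; 3A + B + 27C = 22; 5A + B + 243C = 234.
Subtracting the first from the second: A + 18C = 16.
Subtracting the second from the third: 2A + 216C = 212.
Solving: C = 1, A = -2, then B = 1.
So p_k = -2·k + 1 + 1·3^k; at k=10 this is 59030.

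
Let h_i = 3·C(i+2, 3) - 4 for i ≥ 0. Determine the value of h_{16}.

2444

C(18, 3) = 816, so h_{16} = 2444.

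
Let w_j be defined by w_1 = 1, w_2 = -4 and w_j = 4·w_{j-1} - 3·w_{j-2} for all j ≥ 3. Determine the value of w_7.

Applying the relation repeatedly:
w_3 = -19;  w_4 = -64;  w_5 = -199;  w_6 = -604;  w_7 = -1819.
(Characteristic roots are 3 and 1.)

-1819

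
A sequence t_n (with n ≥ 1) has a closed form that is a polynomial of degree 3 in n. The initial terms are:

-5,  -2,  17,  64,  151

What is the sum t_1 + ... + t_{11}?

1st diffs: 3, 19, 47, 87.
2nd diffs: 16, 28, 40.
3rd diffs: 12, 12 (constant).
Newton forward-difference form: t_n = -5 + 3·C(n-1,1) + 16·C(n-1,2) + 12·C(n-1,3).
Continuing: …, 290, 493, 772, 1139, …, t_{11} = 2185.
Summing n = 1..11 (11 terms) gives 6710.

6710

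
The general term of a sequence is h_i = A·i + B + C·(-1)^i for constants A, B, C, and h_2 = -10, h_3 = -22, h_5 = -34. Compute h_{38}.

-226

Write the equations: 2A + B + C = -10; 3A + B - C = -22; 5A + B - C = -34.
Subtracting the first from the second: A - 2C = -12.
Subtracting the second from the third: 2A = -12.
Solving: C = 3, A = -6, then B = -1.
So h_i = -6·i + (-1) + 3·(-1)^i; at i=38 this is -226.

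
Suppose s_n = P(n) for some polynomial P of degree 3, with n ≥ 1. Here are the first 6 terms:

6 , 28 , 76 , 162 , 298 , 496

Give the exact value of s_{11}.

1st diffs: 22, 48, 86, 136, 198.
2nd diffs: 26, 38, 50, 62.
3rd diffs: 12, 12, 12 (constant).
Newton forward-difference form: s_n = 6 + 22·C(n-1,1) + 26·C(n-1,2) + 12·C(n-1,3).
At n = 11: n-1 = 10, so s_{11} = 6 + 220 + 1170 + 1440 = 2836.

2836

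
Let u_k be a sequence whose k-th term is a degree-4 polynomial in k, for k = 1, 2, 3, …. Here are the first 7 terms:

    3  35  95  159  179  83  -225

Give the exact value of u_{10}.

1st diffs: 32, 60, 64, 20, -96, -308.
2nd diffs: 28, 4, -44, -116, -212.
3rd diffs: -24, -48, -72, -96.
4th diffs: -24, -24, -24 (constant).
So u_k = -k^4 + 6k^3 + 3k^2 - 4k - 1.
Evaluating at k = 10 gives u_{10} = -3741.

-3741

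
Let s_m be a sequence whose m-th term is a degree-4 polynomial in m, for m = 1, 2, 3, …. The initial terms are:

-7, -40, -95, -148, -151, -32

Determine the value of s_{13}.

15305

1st diffs: -33, -55, -53, -3, 119.
2nd diffs: -22, 2, 50, 122.
3rd diffs: 24, 48, 72.
4th diffs: 24, 24 (constant).
Newton forward-difference form: s_m = -7 + (-33)·C(m-1,1) + (-22)·C(m-1,2) + 24·C(m-1,3) + 24·C(m-1,4).
At m = 13: m-1 = 12, so s_{13} = -7 - 396 - 1452 + 5280 + 11880 = 15305.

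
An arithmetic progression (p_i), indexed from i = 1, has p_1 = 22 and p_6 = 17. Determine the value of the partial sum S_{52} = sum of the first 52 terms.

-182

Common difference d = (17 - 22) / (6 - 1) = -1.
p_i = 22 + (i - 1)·(-1).
p_{52} = -29; S = 52·(22 + (-29))/2 = -182.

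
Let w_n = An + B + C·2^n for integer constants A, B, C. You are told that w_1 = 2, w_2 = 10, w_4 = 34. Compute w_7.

At n = 1, 2, 4: A + B + 2C = 2; 2A + B + 4C = 10; 4A + B + 16C = 34.
Subtracting the first from the second: A + 2C = 8.
Subtracting the second from the third: 2A + 12C = 24.
Solving: C = 1, A = 6, then B = -6.
Therefore w_7 = 42 + (-6) + 1·128 = 164.

164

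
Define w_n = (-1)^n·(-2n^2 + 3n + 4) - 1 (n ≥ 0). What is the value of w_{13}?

(-1)^13 = -1; -2n^2 + 3n + 4 at n=13 is -295; so w_{13} = 294.

294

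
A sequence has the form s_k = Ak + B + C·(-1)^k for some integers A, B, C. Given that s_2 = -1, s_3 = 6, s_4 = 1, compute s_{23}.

26

The three given values yield: 2A + B + C = -1; 3A + B - C = 6; 4A + B + C = 1.
Subtracting the first from the second: A - 2C = 7.
Subtracting the second from the third: A + 2C = -5.
Solving: C = -3, A = 1, then B = 0.
Therefore s_{23} = 23 + 0 + (-3)·(-1) = 26.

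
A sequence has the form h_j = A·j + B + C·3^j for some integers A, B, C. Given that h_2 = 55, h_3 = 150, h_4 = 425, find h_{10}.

At j = 2, 3, 4: 2A + B + 9C = 55; 3A + B + 27C = 150; 4A + B + 81C = 425.
Subtracting the first from the second: A + 18C = 95.
Subtracting the second from the third: A + 54C = 275.
Solving: C = 5, A = 5, then B = 0.
Therefore h_{10} = 50 + 0 + 5·59049 = 295295.

295295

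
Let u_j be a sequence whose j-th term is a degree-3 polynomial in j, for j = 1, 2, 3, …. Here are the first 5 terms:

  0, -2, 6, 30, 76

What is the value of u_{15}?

1st diffs: -2, 8, 24, 46.
2nd diffs: 10, 16, 22.
3rd diffs: 6, 6 (constant).
Newton forward-difference form: u_j = (-2)·C(j-1,1) + 10·C(j-1,2) + 6·C(j-1,3).
At j = 15: j-1 = 14, so u_{15} = -28 + 910 + 2184 = 3066.

3066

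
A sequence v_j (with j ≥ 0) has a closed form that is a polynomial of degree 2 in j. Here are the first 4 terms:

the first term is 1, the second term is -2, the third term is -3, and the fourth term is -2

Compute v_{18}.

253

1st diffs: -3, -1, 1.
2nd diffs: 2, 2 (constant).
So v_j = j^2 - 4j + 1.
Evaluating at j = 18 gives v_{18} = 253.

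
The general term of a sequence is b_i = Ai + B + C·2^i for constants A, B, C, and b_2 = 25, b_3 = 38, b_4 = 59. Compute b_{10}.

At i = 2, 3, 4: 2A + B + 4C = 25; 3A + B + 8C = 38; 4A + B + 16C = 59.
Subtracting the first from the second: A + 4C = 13.
Subtracting the second from the third: A + 8C = 21.
Solving: C = 2, A = 5, then B = 7.
Hence b_{10} = 5·10 + 7 + 2·1024 = 2105.

2105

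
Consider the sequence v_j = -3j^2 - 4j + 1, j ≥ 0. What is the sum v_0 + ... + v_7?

-524

Over j = 0..7: Σj = 28, Σj² = 140.
Total = (-3)·140 + (-4)·28 + (1)·8 = -524.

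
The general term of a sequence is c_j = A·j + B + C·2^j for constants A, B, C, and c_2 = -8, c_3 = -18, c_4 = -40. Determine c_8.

Write the equations: 2A + B + 4C = -8; 3A + B + 8C = -18; 4A + B + 16C = -40.
Subtracting the first from the second: A + 4C = -10.
Subtracting the second from the third: A + 8C = -22.
Solving: C = -3, A = 2, then B = 0.
So c_j = 2·j + 0 + (-3)·2^j; at j=8 this is -752.

-752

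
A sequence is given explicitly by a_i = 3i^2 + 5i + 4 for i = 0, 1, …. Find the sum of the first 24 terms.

14448

Over i = 0..23: Σi = 276, Σi² = 4324.
Total = (3)·4324 + (5)·276 + (4)·24 = 14448.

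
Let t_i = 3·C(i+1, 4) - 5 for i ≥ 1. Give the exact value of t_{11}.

1480

C(12, 4) = 495, so t_{11} = 1480.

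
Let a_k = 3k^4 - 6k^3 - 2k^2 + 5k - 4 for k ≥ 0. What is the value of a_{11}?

a_{11} = 3·11^4 - 6·11^3 - 2·11^2 + 5·11 - 4 = 35746.

35746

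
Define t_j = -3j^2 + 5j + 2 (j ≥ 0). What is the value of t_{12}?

t_{12} = -3·12^2 + 5·12 + 2 = -370.

-370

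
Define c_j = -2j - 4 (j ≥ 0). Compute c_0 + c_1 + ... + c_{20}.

Over j = 0..20: Σj = 210.
Total = (-2)·210 + (-4)·21 = -504.

-504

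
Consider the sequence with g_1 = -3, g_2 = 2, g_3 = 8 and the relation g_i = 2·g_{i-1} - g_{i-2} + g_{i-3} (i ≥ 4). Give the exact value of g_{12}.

Applying the relation repeatedly:
g_4 = 11  g_5 = 16  g_6 = 29  g_7 = 53  g_8 = 93  g_9 = 162  g_{10} = 284  g_{11} = 499  g_{12} = 876.

876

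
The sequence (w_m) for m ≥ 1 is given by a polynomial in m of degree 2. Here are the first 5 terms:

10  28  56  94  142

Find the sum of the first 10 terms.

2110

1st diffs: 18, 28, 38, 48.
2nd diffs: 10, 10, 10 (constant).
Newton forward-difference form: w_m = 10 + 18·C(m-1,1) + 10·C(m-1,2).
Continuing: …, 200, 268, 346, 434, …, w_{10} = 532.
Summing m = 1..10 (10 terms) gives 2110.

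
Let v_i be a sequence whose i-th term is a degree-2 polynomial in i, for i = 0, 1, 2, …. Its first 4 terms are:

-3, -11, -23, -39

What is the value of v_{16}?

-611

1st diffs: -8, -12, -16.
2nd diffs: -4, -4 (constant).
Newton forward-difference form: v_i = -3 + (-8)·C(i,1) + (-4)·C(i,2).
At i = 16: i = 16, so v_{16} = -3 - 128 - 480 = -611.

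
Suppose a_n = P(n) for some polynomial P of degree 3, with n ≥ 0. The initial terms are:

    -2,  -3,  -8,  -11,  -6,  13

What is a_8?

1st diffs: -1, -5, -3, 5, 19.
2nd diffs: -4, 2, 8, 14.
3rd diffs: 6, 6, 6 (constant).
Newton forward-difference form: a_n = -2 + (-1)·C(n,1) + (-4)·C(n,2) + 6·C(n,3).
At n = 8: n = 8, so a_8 = -2 - 8 - 112 + 336 = 214.

214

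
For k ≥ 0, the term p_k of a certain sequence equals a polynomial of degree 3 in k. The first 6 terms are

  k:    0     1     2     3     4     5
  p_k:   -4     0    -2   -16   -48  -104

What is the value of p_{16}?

-4020

1st diffs: 4, -2, -14, -32, -56.
2nd diffs: -6, -12, -18, -24.
3rd diffs: -6, -6, -6 (constant).
Newton forward-difference form: p_k = -4 + 4·C(k,1) + (-6)·C(k,2) + (-6)·C(k,3).
At k = 16: k = 16, so p_{16} = -4 + 64 - 720 - 3360 = -4020.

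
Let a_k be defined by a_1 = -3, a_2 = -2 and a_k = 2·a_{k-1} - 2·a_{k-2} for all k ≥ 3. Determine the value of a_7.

-8

Step forward from the initial values:
a_3 = 2  a_4 = 8  a_5 = 12  a_6 = 8  a_7 = -8.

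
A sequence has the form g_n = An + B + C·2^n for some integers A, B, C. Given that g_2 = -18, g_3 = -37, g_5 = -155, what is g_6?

The three given values yield: 2A + B + 4C = -18; 3A + B + 8C = -37; 5A + B + 32C = -155.
Subtracting the first from the second: A + 4C = -19.
Subtracting the second from the third: 2A + 24C = -118.
Solving: C = -5, A = 1, then B = 0.
So g_n = 1·n + 0 + (-5)·2^n; at n=6 this is -314.

-314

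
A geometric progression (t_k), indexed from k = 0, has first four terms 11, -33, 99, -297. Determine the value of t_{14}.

Common ratio r = -3.
t_k = 11·(-3)^(k-0).
t_{14} = 11·(-3)^14 = 52612659.

52612659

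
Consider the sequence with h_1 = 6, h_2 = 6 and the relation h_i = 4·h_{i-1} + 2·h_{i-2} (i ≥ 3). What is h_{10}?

Step forward from the initial values:
h_3 = 36; h_4 = 156; h_5 = 696; h_6 = 3096; h_7 = 13776; h_8 = 61296; h_9 = 272736; h_{10} = 1213536.

1213536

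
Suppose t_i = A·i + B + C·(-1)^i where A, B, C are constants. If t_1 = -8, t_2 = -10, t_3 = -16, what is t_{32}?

Plug in i = 1, 2, 3: A + B - C = -8; 2A + B + C = -10; 3A + B - C = -16.
Subtracting the first from the second: A + 2C = -2.
Subtracting the second from the third: A - 2C = -6.
Solving: C = 1, A = -4, then B = -3.
Therefore t_{32} = -128 + (-3) + 1·1 = -130.

-130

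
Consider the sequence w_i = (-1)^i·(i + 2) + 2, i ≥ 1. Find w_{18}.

(-1)^18 = 1; i + 2 at i=18 is 20; so w_{18} = 22.

22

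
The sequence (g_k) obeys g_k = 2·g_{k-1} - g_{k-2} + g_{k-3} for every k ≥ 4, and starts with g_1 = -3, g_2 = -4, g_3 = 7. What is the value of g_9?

g_4 = 15, g_5 = 19, g_6 = 30, g_7 = 56, g_8 = 101, g_9 = 176.

176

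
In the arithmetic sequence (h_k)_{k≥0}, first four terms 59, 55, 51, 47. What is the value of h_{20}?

-21

Common difference d = -4.
h_k = 59 + (k - 0)·(-4).
h_{20} = 59 + 20·(-4) = -21.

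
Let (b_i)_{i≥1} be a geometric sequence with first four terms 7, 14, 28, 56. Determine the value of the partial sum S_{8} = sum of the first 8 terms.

Common ratio r = 2.
b_i = 7·2^(i-1).
S = 7·(2^8 - 1)/(2 - 1) = 7·(256 - 1)/(1) = 1785.

1785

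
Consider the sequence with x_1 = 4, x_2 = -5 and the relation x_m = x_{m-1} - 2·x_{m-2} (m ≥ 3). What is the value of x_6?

x_3 = -13  x_4 = -3  x_5 = 23  x_6 = 29.

29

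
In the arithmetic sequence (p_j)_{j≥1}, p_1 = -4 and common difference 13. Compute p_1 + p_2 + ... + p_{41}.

10496

p_j = -4 + (j - 1)·13.
p_{41} = 516; S = 41·(-4 + 516)/2 = 10496.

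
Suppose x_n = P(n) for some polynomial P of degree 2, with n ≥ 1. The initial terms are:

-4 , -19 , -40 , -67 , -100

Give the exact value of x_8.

1st diffs: -15, -21, -27, -33.
2nd diffs: -6, -6, -6 (constant).
So x_n = -3n^2 - 6n + 5.
Evaluating at n = 8 gives x_8 = -235.

-235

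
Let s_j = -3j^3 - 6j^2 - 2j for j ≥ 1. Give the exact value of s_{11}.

-4741

s_{11} = -3·11^3 - 6·11^2 - 2·11 = -4741.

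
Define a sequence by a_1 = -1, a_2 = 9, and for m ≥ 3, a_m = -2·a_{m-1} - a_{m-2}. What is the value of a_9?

Iterate the recurrence:
a_3 = -17  a_4 = 25  a_5 = -33  a_6 = 41  a_7 = -49  a_8 = 57  a_9 = -65.
(Characteristic roots are -1 and -1.)

-65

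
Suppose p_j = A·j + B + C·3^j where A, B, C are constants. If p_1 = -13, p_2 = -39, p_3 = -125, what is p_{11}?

Write the equations: A + B + 3C = -13; 2A + B + 9C = -39; 3A + B + 27C = -125.
Subtracting the first from the second: A + 6C = -26.
Subtracting the second from the third: A + 18C = -86.
Solving: C = -5, A = 4, then B = -2.
So p_j = 4·j + (-2) + (-5)·3^j; at j=11 this is -885693.

-885693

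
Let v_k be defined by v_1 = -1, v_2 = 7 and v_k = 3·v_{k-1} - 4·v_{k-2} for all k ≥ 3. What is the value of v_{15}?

-54695

v_3 = 25, v_4 = 47, v_5 = 41, …, v_{12} = 13295, v_{13} = 20969, v_{14} = 9727, v_{15} = -54695.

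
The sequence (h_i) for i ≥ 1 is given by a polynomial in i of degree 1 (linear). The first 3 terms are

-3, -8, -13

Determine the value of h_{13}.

-63

1st diffs: -5, -5 (constant).
So h_i = -5i + 2.
Evaluating at i = 13 gives h_{13} = -63.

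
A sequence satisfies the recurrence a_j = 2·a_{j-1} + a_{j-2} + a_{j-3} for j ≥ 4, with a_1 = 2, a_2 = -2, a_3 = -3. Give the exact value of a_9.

Applying the relation repeatedly:
a_4 = -6; a_5 = -17; a_6 = -43; a_7 = -109; a_8 = -278; a_9 = -708.

-708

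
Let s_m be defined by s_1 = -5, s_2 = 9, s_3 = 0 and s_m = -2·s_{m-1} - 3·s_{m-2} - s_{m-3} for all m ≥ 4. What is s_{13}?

-870

Iterate the recurrence:
s_4 = -22; s_5 = 35; s_6 = -4; s_7 = -75; s_8 = 127; s_9 = -25; s_{10} = -256; s_{11} = 460; s_{12} = -127; s_{13} = -870.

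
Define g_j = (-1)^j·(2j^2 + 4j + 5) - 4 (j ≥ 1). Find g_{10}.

(-1)^10 = 1; 2j^2 + 4j + 5 at j=10 is 245; so g_{10} = 241.

241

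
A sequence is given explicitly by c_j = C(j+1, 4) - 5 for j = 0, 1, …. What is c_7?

65

C(8, 4) = 70, so c_7 = 65.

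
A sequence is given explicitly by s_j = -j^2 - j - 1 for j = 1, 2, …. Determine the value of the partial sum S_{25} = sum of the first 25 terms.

-5875

Over j = 1..25: Σj = 325, Σj² = 5525.
Total = (-1)·5525 + (-1)·325 + (-1)·25 = -5875.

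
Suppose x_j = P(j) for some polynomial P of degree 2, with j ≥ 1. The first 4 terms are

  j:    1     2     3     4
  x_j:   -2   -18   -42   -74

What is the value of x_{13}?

-722

1st diffs: -16, -24, -32.
2nd diffs: -8, -8 (constant).
Newton forward-difference form: x_j = -2 + (-16)·C(j-1,1) + (-8)·C(j-1,2).
At j = 13: j-1 = 12, so x_{13} = -2 - 192 - 528 = -722.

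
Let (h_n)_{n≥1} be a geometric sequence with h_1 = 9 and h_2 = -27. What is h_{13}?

4782969

Common ratio r = -3.
h_n = 9·(-3)^(n-1).
h_{13} = 9·(-3)^12 = 4782969.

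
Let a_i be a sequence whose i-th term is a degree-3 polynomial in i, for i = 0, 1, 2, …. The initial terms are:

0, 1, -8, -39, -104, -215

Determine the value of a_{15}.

1st diffs: 1, -9, -31, -65, -111.
2nd diffs: -10, -22, -34, -46.
3rd diffs: -12, -12, -12 (constant).
Newton forward-difference form: a_i = 1·C(i,1) + (-10)·C(i,2) + (-12)·C(i,3).
At i = 15: i = 15, so a_{15} = 15 - 1050 - 5460 = -6495.

-6495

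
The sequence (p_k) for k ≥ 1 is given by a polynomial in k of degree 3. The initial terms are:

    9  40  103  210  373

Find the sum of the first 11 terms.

11044

1st diffs: 31, 63, 107, 163.
2nd diffs: 32, 44, 56.
3rd diffs: 12, 12 (constant).
Newton forward-difference form: p_k = 9 + 31·C(k-1,1) + 32·C(k-1,2) + 12·C(k-1,3).
Continuing: …, 604, 915, 1318, 1825, …, p_{11} = 3199.
Summing k = 1..11 (11 terms) gives 11044.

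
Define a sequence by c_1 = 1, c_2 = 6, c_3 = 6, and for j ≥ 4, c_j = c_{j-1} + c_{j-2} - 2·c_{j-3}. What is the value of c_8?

-20

c_4 = 10, c_5 = 4, c_6 = 2, c_7 = -14, c_8 = -20.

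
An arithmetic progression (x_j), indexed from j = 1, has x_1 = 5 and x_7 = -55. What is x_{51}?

-495

Common difference d = (-55 - 5) / (7 - 1) = -10.
x_j = 5 + (j - 1)·(-10).
x_{51} = 5 + 50·(-10) = -495.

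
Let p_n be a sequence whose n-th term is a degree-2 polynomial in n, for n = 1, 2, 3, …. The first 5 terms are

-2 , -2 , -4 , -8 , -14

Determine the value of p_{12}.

1st diffs: 0, -2, -4, -6.
2nd diffs: -2, -2, -2 (constant).
Newton forward-difference form: p_n = -2 + (-2)·C(n-1,2).
At n = 12: n-1 = 11, so p_{12} = -2 - 110 = -112.

-112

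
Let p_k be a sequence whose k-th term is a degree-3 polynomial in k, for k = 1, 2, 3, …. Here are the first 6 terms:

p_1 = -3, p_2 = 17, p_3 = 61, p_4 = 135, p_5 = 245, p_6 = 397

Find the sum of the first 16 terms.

1st diffs: 20, 44, 74, 110, 152.
2nd diffs: 24, 30, 36, 42.
3rd diffs: 6, 6, 6 (constant).
Newton forward-difference form: p_k = -3 + 20·C(k-1,1) + 24·C(k-1,2) + 6·C(k-1,3).
Continuing: …, 597, 851, 1165, 1545, …, p_{16} = 5547.
Summing k = 1..16 (16 terms) gives 26712.

26712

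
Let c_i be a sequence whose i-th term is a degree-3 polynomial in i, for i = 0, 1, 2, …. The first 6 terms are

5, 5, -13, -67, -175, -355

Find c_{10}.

1st diffs: 0, -18, -54, -108, -180.
2nd diffs: -18, -36, -54, -72.
3rd diffs: -18, -18, -18 (constant).
So c_i = -3i^3 + 3i + 5.
Evaluating at i = 10 gives c_{10} = -2965.

-2965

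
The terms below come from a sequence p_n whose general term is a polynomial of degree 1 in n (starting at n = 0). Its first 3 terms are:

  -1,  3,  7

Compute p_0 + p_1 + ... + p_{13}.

350

1st diffs: 4, 4 (constant).
So p_n = 4n - 1.
Continuing: …, 11, 15, 19, 23, …, p_{13} = 51.
Summing n = 0..13 (14 terms) gives 350.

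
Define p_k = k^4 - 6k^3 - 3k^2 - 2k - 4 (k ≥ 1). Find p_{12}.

9908

p_{12} = 1·12^4 - 6·12^3 - 3·12^2 - 2·12 - 4 = 9908.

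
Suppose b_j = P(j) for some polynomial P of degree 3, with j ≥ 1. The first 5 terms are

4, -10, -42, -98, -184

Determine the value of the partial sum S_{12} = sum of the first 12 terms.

-7806

1st diffs: -14, -32, -56, -86.
2nd diffs: -18, -24, -30.
3rd diffs: -6, -6 (constant).
Newton forward-difference form: b_j = 4 + (-14)·C(j-1,1) + (-18)·C(j-1,2) + (-6)·C(j-1,3).
Continuing: …, -306, -470, -682, -948, …, b_{12} = -2130.
Summing j = 1..12 (12 terms) gives -7806.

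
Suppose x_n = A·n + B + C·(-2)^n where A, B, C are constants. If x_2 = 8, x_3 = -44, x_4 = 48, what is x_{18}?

Plug in n = 2, 3, 4: 2A + B + 4C = 8; 3A + B - 8C = -44; 4A + B + 16C = 48.
Subtracting the first from the second: A - 12C = -52.
Subtracting the second from the third: A + 24C = 92.
Solving: C = 4, A = -4, then B = 0.
Hence x_{18} = -4·18 + 0 + 4·262144 = 1048504.

1048504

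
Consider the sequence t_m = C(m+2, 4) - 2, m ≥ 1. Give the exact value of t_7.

C(9, 4) = 126, so t_7 = 124.

124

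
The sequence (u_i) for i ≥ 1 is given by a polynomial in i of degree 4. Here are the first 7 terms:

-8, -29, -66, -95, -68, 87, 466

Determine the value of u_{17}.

54856

1st diffs: -21, -37, -29, 27, 155, 379.
2nd diffs: -16, 8, 56, 128, 224.
3rd diffs: 24, 48, 72, 96.
4th diffs: 24, 24, 24 (constant).
Newton forward-difference form: u_i = -8 + (-21)·C(i-1,1) + (-16)·C(i-1,2) + 24·C(i-1,3) + 24·C(i-1,4).
At i = 17: i-1 = 16, so u_{17} = -8 - 336 - 1920 + 13440 + 43680 = 54856.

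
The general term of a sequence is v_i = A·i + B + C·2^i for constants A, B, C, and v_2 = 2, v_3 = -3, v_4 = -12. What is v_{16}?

The three given values yield: 2A + B + 4C = 2; 3A + B + 8C = -3; 4A + B + 16C = -12.
Subtracting the first from the second: A + 4C = -5.
Subtracting the second from the third: A + 8C = -9.
Solving: C = -1, A = -1, then B = 8.
Hence v_{16} = -1·16 + 8 + (-1)·65536 = -65544.

-65544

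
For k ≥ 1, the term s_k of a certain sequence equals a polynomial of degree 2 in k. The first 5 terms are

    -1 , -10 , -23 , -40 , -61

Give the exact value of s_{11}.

-271

1st diffs: -9, -13, -17, -21.
2nd diffs: -4, -4, -4 (constant).
Newton forward-difference form: s_k = -1 + (-9)·C(k-1,1) + (-4)·C(k-1,2).
At k = 11: k-1 = 10, so s_{11} = -1 - 90 - 180 = -271.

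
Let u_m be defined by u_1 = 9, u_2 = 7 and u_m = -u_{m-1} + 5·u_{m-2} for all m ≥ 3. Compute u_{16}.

-9639483

Iterate the recurrence:
u_3 = 38;  u_4 = -3;  u_5 = 193;  …;  u_{13} = 452913;  u_{14} = -1229153;  u_{15} = 3493718;  u_{16} = -9639483.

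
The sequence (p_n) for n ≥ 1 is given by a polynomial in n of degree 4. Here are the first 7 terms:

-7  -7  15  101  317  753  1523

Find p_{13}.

1st diffs: 0, 22, 86, 216, 436, 770.
2nd diffs: 22, 64, 130, 220, 334.
3rd diffs: 42, 66, 90, 114.
4th diffs: 24, 24, 24 (constant).
Newton forward-difference form: p_n = -7 + 22·C(n-1,2) + 42·C(n-1,3) + 24·C(n-1,4).
At n = 13: n-1 = 12, so p_{13} = -7 + 1452 + 9240 + 11880 = 22565.

22565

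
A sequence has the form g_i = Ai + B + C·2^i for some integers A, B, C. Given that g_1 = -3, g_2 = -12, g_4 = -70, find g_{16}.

At i = 1, 2, 4: A + B + 2C = -3; 2A + B + 4C = -12; 4A + B + 16C = -70.
Subtracting the first from the second: A + 2C = -9.
Subtracting the second from the third: 2A + 12C = -58.
Solving: C = -5, A = 1, then B = 6.
So g_i = 1·i + 6 + (-5)·2^i; at i=16 this is -327658.

-327658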